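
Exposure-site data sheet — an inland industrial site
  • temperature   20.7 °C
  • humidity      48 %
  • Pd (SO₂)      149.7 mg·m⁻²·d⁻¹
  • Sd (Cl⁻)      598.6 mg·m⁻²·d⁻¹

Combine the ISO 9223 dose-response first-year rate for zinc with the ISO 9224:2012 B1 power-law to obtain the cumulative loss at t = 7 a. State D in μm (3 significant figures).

D(7) = 30.2 μm

zinc: T>10 °C ⇒ hinge -0.071·(20.7−10) = -0.7597
  SO₂ term: 0.0129·149.7^0.44·exp(0.046·48-0.7597) = 0.4974
  Cl⁻ term: 0.0175·598.6^0.57·exp(0.008·48+0.085·20.7) = 5.714
  sum: 0.4974 + 5.714 → r_corr = 6.211 μm/a
ISO 9224: D(t) = r_corr · t^b with b = 0.813 (zinc, B1)
  D(7) = 6.211 × 7^0.813 = 6.211 × 4.865 = 30.22 μm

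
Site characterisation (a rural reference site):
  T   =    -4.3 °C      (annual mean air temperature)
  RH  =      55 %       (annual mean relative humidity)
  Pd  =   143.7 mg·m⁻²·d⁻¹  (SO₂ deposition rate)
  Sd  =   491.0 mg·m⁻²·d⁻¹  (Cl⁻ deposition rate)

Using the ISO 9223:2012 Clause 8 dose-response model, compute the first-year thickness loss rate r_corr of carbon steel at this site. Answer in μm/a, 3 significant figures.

r_corr = 32.8 μm/a

carbon steel: temperature factor f = +0.150·(-14.3) = -2.1450
  Pd branch = 1.77·Pd^0.52·e^(0.02·RH+f) = 8.242 μm/a
  Cl⁻ term: 0.102·491.0^0.62·exp(0.033·55+0.04·-4.3) = 24.58
  sum: 8.242 + 24.58 → r_corr = 32.82 μm/a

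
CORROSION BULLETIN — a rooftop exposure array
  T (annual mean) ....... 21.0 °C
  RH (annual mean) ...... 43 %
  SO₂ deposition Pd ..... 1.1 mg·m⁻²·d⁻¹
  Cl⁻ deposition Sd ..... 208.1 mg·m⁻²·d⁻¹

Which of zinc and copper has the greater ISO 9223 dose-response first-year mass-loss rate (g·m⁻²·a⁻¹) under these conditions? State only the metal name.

zinc: T>10 °C ⇒ hinge -0.071·(21.0−10) = -0.7810
  SO₂ term: 0.0129·1.1^0.44·exp(0.046·43-0.7810) = 0.04453
  Cl⁻ term: 0.0175·208.1^0.57·exp(0.008·43+0.085·21.0) = 3.084
  sum: 0.04453 + 3.084 → r_corr = 3.128 μm/a
  mass loss = 3.128 μm/a × 7.14 g/cm³ = 22.34 g·m⁻²·a⁻¹
copper: f(T) = -0.080·(T−10) [T>10 °C] = -0.8800
  Pd branch = 0.0053·Pd^0.26·e^(0.059·RH+f) = 0.02849 μm/a
  Cl⁻ term: 0.01025·208.1^0.27·exp(0.036·43+0.049·21.0) = 0.5699
  sum: 0.02849 + 0.5699 → r_corr = 0.5984 μm/a
  mass loss = 0.5984 μm/a × 8.96 g/cm³ = 5.362 g·m⁻²·a⁻¹
Ordering by g·m⁻²·a⁻¹: zinc (22.3) > copper (5.36)

zinc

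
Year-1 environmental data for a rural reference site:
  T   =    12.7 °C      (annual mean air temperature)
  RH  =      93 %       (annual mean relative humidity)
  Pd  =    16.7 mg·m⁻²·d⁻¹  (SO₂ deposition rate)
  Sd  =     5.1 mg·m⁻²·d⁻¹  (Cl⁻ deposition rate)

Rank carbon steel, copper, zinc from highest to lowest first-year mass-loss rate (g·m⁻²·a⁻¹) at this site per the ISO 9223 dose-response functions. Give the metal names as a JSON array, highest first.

carbon steel: T>10 °C ⇒ hinge -0.054·(12.7−10) = -0.1458
  SO₂ term: 1.77·16.7^0.52·exp(0.02·93-0.1458) = 42.49
  Cl⁻ term: 0.102·5.1^0.62·exp(0.033·93+0.04·12.7) = 10.02
  r_corr = 42.49 + 10.02 = 52.5 μm/a
  mass loss = 52.5 μm/a × 7.85 g/cm³ = 412.2 g·m⁻²·a⁻¹
copper: f(T) = -0.080·(T−10) [T>10 °C] = -0.2160
  SO₂ term: 0.0053·16.7^0.26·exp(0.059·93-0.2160) = 2.145
  Cl⁻ term: 0.01025·5.1^0.27·exp(0.036·93+0.049·12.7) = 0.8434
  sum: 2.145 + 0.8434 → r_corr = 2.988 μm/a
  mass loss = 2.988 μm/a × 8.96 g/cm³ = 26.77 g·m⁻²·a⁻¹
zinc: T>10 °C ⇒ hinge -0.071·(12.7−10) = -0.1917
  Pd branch = 0.0129·Pd^0.44·e^(0.046·RH+f) = 2.65 μm/a
  Sd branch = 0.0175·Sd^0.57·e^(0.008·RH+0.085·T) = 0.2743 μm/a
  r_corr = 2.65 + 0.2743 = 2.924 μm/a
  mass loss = 2.924 μm/a × 7.14 g/cm³ = 20.88 g·m⁻²·a⁻¹
Ordering by g·m⁻²·a⁻¹: carbon steel (412) > copper (26.8) > zinc (20.9)

["carbon steel", "copper", "zinc"]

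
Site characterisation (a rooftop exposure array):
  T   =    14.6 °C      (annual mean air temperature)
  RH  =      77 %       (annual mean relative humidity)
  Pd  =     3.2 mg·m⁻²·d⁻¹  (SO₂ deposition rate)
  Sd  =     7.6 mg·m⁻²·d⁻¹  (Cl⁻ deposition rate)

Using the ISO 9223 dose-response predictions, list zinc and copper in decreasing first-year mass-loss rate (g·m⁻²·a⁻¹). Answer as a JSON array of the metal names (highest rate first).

zinc: f(T) = -0.071·(T−10) [T>10 °C] = -0.3266
  SO₂ term: 0.0129·3.2^0.44·exp(0.046·77-0.3266) = 0.5361
  Sd branch = 0.0175·Sd^0.57·e^(0.008·RH+0.085·T) = 0.3561 μm/a
  r_corr = 0.5361 + 0.3561 = 0.8923 μm/a
  mass loss = 0.8923 μm/a × 7.14 g/cm³ = 6.371 g·m⁻²·a⁻¹
copper: f(T) = -0.080·(T−10) [T>10 °C] = -0.3680
  Pd branch = 0.0053·Pd^0.26·e^(0.059·RH+f) = 0.4664 μm/a
  Sd branch = 0.01025·Sd^0.27·e^(0.036·RH+0.049·T) = 0.5796 μm/a
  r_corr = 0.4664 + 0.5796 = 1.046 μm/a
  mass loss = 1.046 μm/a × 8.96 g/cm³ = 9.372 g·m⁻²·a⁻¹
Ordering by g·m⁻²·a⁻¹: copper (9.37) > zinc (6.37)

["copper", "zinc"]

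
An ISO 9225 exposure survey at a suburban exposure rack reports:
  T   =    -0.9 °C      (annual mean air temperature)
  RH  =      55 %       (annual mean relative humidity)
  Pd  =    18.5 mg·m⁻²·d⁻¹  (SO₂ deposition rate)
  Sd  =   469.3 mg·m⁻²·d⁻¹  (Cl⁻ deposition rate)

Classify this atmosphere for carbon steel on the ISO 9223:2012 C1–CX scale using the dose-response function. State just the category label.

C3

carbon steel: T≤10 °C ⇒ hinge +0.150·(-0.9−10) = -1.6350
  SO₂ term: 1.77·18.5^0.52·exp(0.02·55-1.6350) = 4.727
  Cl⁻ term: 0.102·469.3^0.62·exp(0.033·55+0.04·-0.9) = 27.38
  sum: 4.727 + 27.38 → r_corr = 32.11 μm/a
ISO 9223 Table 2 (carbon steel): 25 < 32.1 ≤ 50 μm/a ⇒ C3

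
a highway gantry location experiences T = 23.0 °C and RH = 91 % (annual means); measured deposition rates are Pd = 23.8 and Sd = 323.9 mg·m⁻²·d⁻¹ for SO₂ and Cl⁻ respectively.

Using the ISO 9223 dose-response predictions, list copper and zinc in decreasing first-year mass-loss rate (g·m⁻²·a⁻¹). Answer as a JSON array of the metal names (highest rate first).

copper: f(T) = -0.080·(T−10) [T>10 °C] = -1.0400
  Pd branch = 0.0053·Pd^0.26·e^(0.059·RH+f) = 0.9167 μm/a
  Cl⁻ term: 0.01025·323.9^0.27·exp(0.036·91+0.049·23.0) = 3.988
  sum: 0.9167 + 3.988 → r_corr = 4.905 μm/a
  mass loss = 4.905 μm/a × 8.96 g/cm³ = 43.94 g·m⁻²·a⁻¹
zinc: temperature factor f = -0.071·(13.0) = -0.9230
  Pd branch = 0.0129·Pd^0.44·e^(0.046·RH+f) = 1.36 μm/a
  Cl⁻ term: 0.0175·323.9^0.57·exp(0.008·91+0.085·23.0) = 6.905
  sum: 1.36 + 6.905 → r_corr = 8.265 μm/a
  mass loss = 8.265 μm/a × 7.14 g/cm³ = 59.01 g·m⁻²·a⁻¹
Ordering by g·m⁻²·a⁻¹: zinc (59) > copper (43.9)

["zinc", "copper"]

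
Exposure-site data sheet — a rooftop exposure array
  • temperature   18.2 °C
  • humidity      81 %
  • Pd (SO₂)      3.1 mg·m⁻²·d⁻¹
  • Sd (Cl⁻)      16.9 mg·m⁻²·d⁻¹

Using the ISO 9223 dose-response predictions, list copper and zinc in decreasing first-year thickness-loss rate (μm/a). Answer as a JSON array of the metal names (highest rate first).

copper: temperature factor f = -0.080·(8.2) = -0.6560
  Pd branch = 0.0053·Pd^0.26·e^(0.059·RH+f) = 0.4392 μm/a
  Cl⁻ term: 0.01025·16.9^0.27·exp(0.036·81+0.049·18.2) = 0.9907
  sum: 0.4392 + 0.9907 → r_corr = 1.43 μm/a
zinc: temperature factor f = -0.071·(8.2) = -0.5822
  Pd branch = 0.0129·Pd^0.44·e^(0.046·RH+f) = 0.4922 μm/a
  Cl⁻ term: 0.0175·16.9^0.57·exp(0.008·81+0.085·18.2) = 0.7874
  r_corr = 0.4922 + 0.7874 = 1.28 μm/a
Ordering by μm/a: copper (1.43) > zinc (1.28)

["copper", "zinc"]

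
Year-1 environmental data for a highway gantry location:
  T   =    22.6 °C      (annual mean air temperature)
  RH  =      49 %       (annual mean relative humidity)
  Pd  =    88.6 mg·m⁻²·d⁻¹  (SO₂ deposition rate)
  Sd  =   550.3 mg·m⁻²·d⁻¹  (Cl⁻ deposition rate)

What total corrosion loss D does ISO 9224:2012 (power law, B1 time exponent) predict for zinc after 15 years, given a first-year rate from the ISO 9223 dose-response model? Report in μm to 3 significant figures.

D(15) = 61.6 μm

zinc: f(T) = -0.071·(T−10) [T>10 °C] = -0.8946
  Pd branch = 0.0129·Pd^0.44·e^(0.046·RH+f) = 0.3613 μm/a
  Sd branch = 0.0175·Sd^0.57·e^(0.008·RH+0.085·T) = 6.452 μm/a
  r_corr = 0.3613 + 6.452 = 6.813 μm/a
Long-term exponent b (ISO 9224 Table 2, B1) = 0.813
  D(15) = 6.813 × 15^0.813 = 6.813 × 9.04 = 61.59 μm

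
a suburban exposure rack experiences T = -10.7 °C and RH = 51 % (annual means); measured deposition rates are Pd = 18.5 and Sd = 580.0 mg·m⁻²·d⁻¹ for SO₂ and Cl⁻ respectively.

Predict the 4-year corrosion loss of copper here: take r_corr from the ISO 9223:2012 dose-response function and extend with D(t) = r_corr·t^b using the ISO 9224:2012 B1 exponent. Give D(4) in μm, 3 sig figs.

D(4) = 0.577 μm

copper: f(T) = +0.126·(T−10) [T≤10 °C] = -2.6082
  Pd branch = 0.0053·Pd^0.26·e^(0.059·RH+f) = 0.0169 μm/a
  Sd branch = 0.01025·Sd^0.27·e^(0.036·RH+0.049·T) = 0.2121 μm/a
  sum: 0.0169 + 0.2121 → r_corr = 0.229 μm/a
Power-law: D(4) = r_corr · 4^0.667
  D(4) = 0.229 × 4^0.667 = 0.229 × 2.521 = 0.5773 μm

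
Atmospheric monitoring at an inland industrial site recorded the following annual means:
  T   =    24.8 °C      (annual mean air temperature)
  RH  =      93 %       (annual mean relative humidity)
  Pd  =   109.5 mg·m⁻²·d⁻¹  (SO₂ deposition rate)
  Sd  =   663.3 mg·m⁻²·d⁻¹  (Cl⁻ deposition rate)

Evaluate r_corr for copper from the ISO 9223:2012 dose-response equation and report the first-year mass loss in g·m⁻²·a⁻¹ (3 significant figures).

r_corr = 62.8 g·m⁻²·a⁻¹

copper: T>10 °C ⇒ hinge -0.080·(24.8−10) = -1.1840
  SO₂ term: 0.0053·109.5^0.26·exp(0.059·93-1.1840) = 1.328
  Sd branch = 0.01025·Sd^0.27·e^(0.036·RH+0.049·T) = 5.68 μm/a
  r_corr = 1.328 + 5.68 = 7.008 μm/a
Convert to mass loss: 7.008 μm/a × 8.96 g/cm³ = 62.8 g·m⁻²·a⁻¹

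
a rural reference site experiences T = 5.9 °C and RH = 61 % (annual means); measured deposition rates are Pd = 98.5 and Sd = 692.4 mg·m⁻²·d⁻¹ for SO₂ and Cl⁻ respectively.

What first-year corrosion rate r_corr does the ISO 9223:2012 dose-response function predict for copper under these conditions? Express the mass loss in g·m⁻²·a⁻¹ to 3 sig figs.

r_corr = 9.86 g·m⁻²·a⁻¹

copper: T≤10 °C ⇒ hinge +0.126·(5.9−10) = -0.5166
  Pd branch = 0.0053·Pd^0.26·e^(0.059·RH+f) = 0.3813 μm/a
  Cl⁻ term: 0.01025·692.4^0.27·exp(0.036·61+0.049·5.9) = 0.7193
  sum: 0.3813 + 0.7193 → r_corr = 1.101 μm/a
Convert to mass loss: 1.101 μm/a × 8.96 g/cm³ = 9.861 g·m⁻²·a⁻¹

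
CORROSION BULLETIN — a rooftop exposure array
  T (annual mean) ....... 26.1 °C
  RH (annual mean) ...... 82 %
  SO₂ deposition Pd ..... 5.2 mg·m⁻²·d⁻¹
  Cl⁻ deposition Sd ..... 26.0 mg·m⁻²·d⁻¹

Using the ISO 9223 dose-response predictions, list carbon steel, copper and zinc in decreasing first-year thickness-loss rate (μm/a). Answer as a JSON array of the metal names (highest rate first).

["carbon steel", "zinc", "copper"]

carbon steel: T>10 °C ⇒ hinge -0.054·(26.1−10) = -0.8694
  Pd branch = 1.77·Pd^0.52·e^(0.02·RH+f) = 9.015 μm/a
  Sd branch = 0.102·Sd^0.62·e^(0.033·RH+0.04·T) = 32.7 μm/a
  sum: 9.015 + 32.7 → r_corr = 41.71 μm/a
copper: f(T) = -0.080·(T−10) [T>10 °C] = -1.2880
  Pd branch = 0.0053·Pd^0.26·e^(0.059·RH+f) = 0.2833 μm/a
  Cl⁻ term: 0.01025·26.0^0.27·exp(0.036·82+0.049·26.1) = 1.699
  r_corr = 0.2833 + 1.699 = 1.982 μm/a
zinc: T>10 °C ⇒ hinge -0.071·(26.1−10) = -1.1431
  Pd branch = 0.0129·Pd^0.44·e^(0.046·RH+f) = 0.3693 μm/a
  Cl⁻ term: 0.0175·26.0^0.57·exp(0.008·82+0.085·26.1) = 1.986
  r_corr = 0.3693 + 1.986 = 2.355 μm/a
Ordering by μm/a: carbon steel (41.7) > zinc (2.36) > copper (1.98)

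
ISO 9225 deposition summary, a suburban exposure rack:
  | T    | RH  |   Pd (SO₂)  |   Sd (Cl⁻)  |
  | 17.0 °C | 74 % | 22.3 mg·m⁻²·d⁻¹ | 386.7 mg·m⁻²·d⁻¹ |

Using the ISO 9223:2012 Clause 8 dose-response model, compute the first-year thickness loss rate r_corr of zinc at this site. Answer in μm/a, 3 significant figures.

zinc: temperature factor f = -0.071·(7.0) = -0.4970
  SO₂ term: 0.0129·22.3^0.44·exp(0.046·74-0.4970) = 0.9254
  Sd branch = 0.0175·Sd^0.57·e^(0.008·RH+0.085·T) = 4.004 μm/a
  sum: 0.9254 + 4.004 → r_corr = 4.929 μm/a

r_corr = 4.93 μm/a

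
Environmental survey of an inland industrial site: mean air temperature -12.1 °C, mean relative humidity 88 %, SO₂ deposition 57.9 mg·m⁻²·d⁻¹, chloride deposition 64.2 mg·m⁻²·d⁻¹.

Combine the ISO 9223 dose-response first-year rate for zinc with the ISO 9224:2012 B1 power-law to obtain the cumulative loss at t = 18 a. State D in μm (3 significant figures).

zinc: f(T) = +0.038·(T−10) [T≤10 °C] = -0.8398
  sulphur-dioxide contribution → 1.903 μm/a
  chloride contribution → 0.1356 μm/a
  ⇒ r_corr(zinc) = 2.039 μm/a
Long-term exponent b (ISO 9224 Table 2, B1) = 0.813
  D(18) = 2.039 × 18^0.813 = 2.039 × 10.48 = 21.38 μm

D(18) = 21.4 μm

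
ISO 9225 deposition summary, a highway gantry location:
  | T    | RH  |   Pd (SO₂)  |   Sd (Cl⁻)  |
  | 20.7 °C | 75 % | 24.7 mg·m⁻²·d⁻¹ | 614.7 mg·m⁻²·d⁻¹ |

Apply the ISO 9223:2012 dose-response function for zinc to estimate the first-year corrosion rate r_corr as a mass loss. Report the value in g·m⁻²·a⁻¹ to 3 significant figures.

zinc: f(T) = -0.071·(T−10) [T>10 °C] = -0.7597
  sulphur-dioxide contribution → 0.7794 μm/a
  chloride contribution → 7.199 μm/a
  total first-year rate 7.979 μm/a
Convert to mass loss: 7.979 μm/a × 7.14 g/cm³ = 56.97 g·m⁻²·a⁻¹

r_corr = 57.0 g·m⁻²·a⁻¹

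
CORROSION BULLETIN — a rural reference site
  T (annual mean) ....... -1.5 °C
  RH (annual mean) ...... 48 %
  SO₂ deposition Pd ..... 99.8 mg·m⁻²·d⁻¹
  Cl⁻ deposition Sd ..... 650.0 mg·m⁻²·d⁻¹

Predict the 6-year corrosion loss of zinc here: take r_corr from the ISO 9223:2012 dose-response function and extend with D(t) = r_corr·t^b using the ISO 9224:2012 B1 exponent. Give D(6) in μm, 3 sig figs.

zinc: f(T) = +0.038·(T−10) [T≤10 °C] = -0.4370
  sulphur-dioxide contribution → 0.5746 μm/a
  chloride contribution → 0.9074 μm/a
  total first-year rate 1.482 μm/a
ISO 9224: D(t) = r_corr · t^b with b = 0.813 (zinc, B1)
  D(6) = 1.482 × 6^0.813 = 1.482 × 4.292 = 6.36 μm

D(6) = 6.36 μm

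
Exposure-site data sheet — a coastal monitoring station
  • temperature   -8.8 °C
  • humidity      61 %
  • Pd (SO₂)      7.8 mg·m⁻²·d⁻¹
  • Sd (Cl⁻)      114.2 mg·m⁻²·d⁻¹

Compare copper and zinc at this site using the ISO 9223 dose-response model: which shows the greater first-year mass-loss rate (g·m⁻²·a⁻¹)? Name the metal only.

zinc

copper: f(T) = +0.126·(T−10) [T≤10 °C] = -2.3688
  SO₂ term: 0.0053·7.8^0.26·exp(0.059·61-2.3688) = 0.03094
  Cl⁻ term: 0.01025·114.2^0.27·exp(0.036·61+0.049·-8.8) = 0.2151
  r_corr = 0.03094 + 0.2151 = 0.2461 μm/a
  mass loss = 0.2461 μm/a × 8.96 g/cm³ = 2.205 g·m⁻²·a⁻¹
zinc: f(T) = +0.038·(T−10) [T≤10 °C] = -0.7144
  SO₂ term: 0.0129·7.8^0.44·exp(0.046·61-0.7144) = 0.2579
  Sd branch = 0.0175·Sd^0.57·e^(0.008·RH+0.085·T) = 0.2009 μm/a
  r_corr = 0.2579 + 0.2009 = 0.4588 μm/a
  mass loss = 0.4588 μm/a × 7.14 g/cm³ = 3.276 g·m⁻²·a⁻¹
Ordering by g·m⁻²·a⁻¹: zinc (3.28) > copper (2.2)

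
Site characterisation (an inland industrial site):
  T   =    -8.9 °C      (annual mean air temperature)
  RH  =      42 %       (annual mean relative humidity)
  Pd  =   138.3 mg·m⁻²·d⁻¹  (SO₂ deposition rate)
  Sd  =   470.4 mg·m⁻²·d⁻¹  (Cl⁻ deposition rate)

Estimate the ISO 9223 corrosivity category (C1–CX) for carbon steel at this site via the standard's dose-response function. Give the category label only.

C2

carbon steel: T≤10 °C ⇒ hinge +0.150·(-8.9−10) = -2.8350
  sulphur-dioxide contribution → 3.125 μm/a
  chloride contribution → 12.97 μm/a
  ⇒ r_corr(carbon steel) = 16.09 μm/a
ISO 9223 Table 2 (carbon steel): 1.3 < 16.1 ≤ 25 μm/a ⇒ C2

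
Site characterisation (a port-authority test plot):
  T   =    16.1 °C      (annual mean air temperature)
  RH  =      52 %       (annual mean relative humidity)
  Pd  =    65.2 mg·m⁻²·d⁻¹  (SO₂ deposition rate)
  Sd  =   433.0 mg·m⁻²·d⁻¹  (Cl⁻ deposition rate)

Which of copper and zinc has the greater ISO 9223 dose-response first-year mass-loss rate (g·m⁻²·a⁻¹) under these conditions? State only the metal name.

zinc

copper: f(T) = -0.080·(T−10) [T>10 °C] = -0.4880
  sulphur-dioxide contribution → 0.2072 μm/a
  chloride contribution → 0.7554 μm/a
  ⇒ r_corr(copper) = 0.9627 μm/a
  mass loss = 0.9627 μm/a × 8.96 g/cm³ = 8.625 g·m⁻²·a⁻¹
zinc: T>10 °C ⇒ hinge -0.071·(16.1−10) = -0.4331
  sulphur-dioxide contribution → 0.5749 μm/a
  chloride contribution → 3.318 μm/a
  total first-year rate 3.893 μm/a
  mass loss = 3.893 μm/a × 7.14 g/cm³ = 27.79 g·m⁻²·a⁻¹
Ordering by g·m⁻²·a⁻¹: zinc (27.8) > copper (8.63)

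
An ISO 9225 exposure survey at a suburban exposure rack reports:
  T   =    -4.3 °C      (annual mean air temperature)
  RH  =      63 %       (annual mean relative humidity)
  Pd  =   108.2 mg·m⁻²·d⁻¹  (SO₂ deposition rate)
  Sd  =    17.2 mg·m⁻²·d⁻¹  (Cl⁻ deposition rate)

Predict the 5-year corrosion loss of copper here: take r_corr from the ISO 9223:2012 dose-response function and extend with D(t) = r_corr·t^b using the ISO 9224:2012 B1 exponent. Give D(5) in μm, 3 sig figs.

D(5) = 0.862 μm

copper: T≤10 °C ⇒ hinge +0.126·(-4.3−10) = -1.8018
  sulphur-dioxide contribution → 0.1216 μm/a
  chloride contribution → 0.1729 μm/a
  ⇒ r_corr(copper) = 0.2945 μm/a
ISO 9224: D(t) = r_corr · t^b with b = 0.667 (copper, B1)
  D(5) = 0.2945 × 5^0.667 = 0.2945 × 2.926 = 0.8616 μm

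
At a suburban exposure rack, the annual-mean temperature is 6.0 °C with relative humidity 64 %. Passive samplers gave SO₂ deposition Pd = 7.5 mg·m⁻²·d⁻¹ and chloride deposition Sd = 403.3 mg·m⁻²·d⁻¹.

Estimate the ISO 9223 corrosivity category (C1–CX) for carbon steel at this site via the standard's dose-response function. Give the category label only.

carbon steel: T≤10 °C ⇒ hinge +0.150·(6.0−10) = -0.6000
  sulphur-dioxide contribution → 9.962 μm/a
  chloride contribution → 44.21 μm/a
  ⇒ r_corr(carbon steel) = 54.17 μm/a
Category bounds: 50…80 μm/a bracket r_corr ⇒ C4

C4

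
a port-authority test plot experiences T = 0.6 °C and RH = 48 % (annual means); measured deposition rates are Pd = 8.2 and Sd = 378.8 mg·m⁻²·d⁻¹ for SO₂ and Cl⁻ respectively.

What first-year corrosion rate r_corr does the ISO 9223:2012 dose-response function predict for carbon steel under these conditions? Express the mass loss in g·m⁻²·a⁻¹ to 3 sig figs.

carbon steel: temperature factor f = +0.150·(-9.4) = -1.4100
  Pd branch = 1.77·Pd^0.52·e^(0.02·RH+f) = 3.371 μm/a
  Cl⁻ term: 0.102·378.8^0.62·exp(0.033·48+0.04·0.6) = 20.21
  r_corr = 3.371 + 20.21 = 23.58 μm/a
Convert to mass loss: 23.58 μm/a × 7.85 g/cm³ = 185.1 g·m⁻²·a⁻¹

r_corr = 185 g·m⁻²·a⁻¹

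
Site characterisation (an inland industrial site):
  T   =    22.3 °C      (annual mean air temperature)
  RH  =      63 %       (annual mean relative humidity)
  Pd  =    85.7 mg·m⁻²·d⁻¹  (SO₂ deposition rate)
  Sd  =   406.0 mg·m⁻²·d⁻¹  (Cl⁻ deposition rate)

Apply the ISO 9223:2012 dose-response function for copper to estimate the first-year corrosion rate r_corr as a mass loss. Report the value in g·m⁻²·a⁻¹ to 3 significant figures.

copper: T>10 °C ⇒ hinge -0.080·(22.3−10) = -0.9840
  Pd branch = 0.0053·Pd^0.26·e^(0.059·RH+f) = 0.2593 μm/a
  Sd branch = 0.01025·Sd^0.27·e^(0.036·RH+0.049·T) = 1.495 μm/a
  r_corr = 0.2593 + 1.495 = 1.754 μm/a
Convert to mass loss: 1.754 μm/a × 8.96 g/cm³ = 15.72 g·m⁻²·a⁻¹

r_corr = 15.7 g·m⁻²·a⁻¹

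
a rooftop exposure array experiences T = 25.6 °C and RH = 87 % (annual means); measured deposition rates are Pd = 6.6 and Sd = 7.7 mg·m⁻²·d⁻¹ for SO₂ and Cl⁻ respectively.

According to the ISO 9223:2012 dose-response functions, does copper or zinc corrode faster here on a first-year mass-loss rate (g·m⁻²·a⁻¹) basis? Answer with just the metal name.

copper

copper: f(T) = -0.080·(T−10) [T>10 °C] = -1.2480
  sulphur-dioxide contribution → 0.4213 μm/a
  chloride contribution → 1.429 μm/a
  total first-year rate 1.85 μm/a
  mass loss = 1.85 μm/a × 8.96 g/cm³ = 16.58 g·m⁻²·a⁻¹
zinc: temperature factor f = -0.071·(15.6) = -1.1076
  sulphur-dioxide contribution → 0.5348 μm/a
  chloride contribution → 0.99 μm/a
  ⇒ r_corr(zinc) = 1.525 μm/a
  mass loss = 1.525 μm/a × 7.14 g/cm³ = 10.89 g·m⁻²·a⁻¹
Ordering by g·m⁻²·a⁻¹: copper (16.6) > zinc (10.9)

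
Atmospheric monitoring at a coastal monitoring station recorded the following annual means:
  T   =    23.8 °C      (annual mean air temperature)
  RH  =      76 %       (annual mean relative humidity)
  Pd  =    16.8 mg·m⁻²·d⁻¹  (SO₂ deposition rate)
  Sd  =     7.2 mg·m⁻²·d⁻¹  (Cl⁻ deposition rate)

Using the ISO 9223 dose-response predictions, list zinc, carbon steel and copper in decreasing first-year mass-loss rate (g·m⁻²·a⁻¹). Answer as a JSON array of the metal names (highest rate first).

zinc: temperature factor f = -0.071·(13.8) = -0.9798
  sulphur-dioxide contribution → 0.5527 μm/a
  chloride contribution → 0.7488 μm/a
  ⇒ r_corr(zinc) = 1.301 μm/a
  mass loss = 1.301 μm/a × 7.14 g/cm³ = 9.293 g·m⁻²·a⁻¹
carbon steel: temperature factor f = -0.054·(13.8) = -0.7452
  sulphur-dioxide contribution → 16.66 μm/a
  chloride contribution → 11.04 μm/a
  ⇒ r_corr(carbon steel) = 27.69 μm/a
  mass loss = 27.69 μm/a × 7.85 g/cm³ = 217.4 g·m⁻²·a⁻¹
copper: T>10 °C ⇒ hinge -0.080·(23.8−10) = -1.1040
  sulphur-dioxide contribution → 0.3242 μm/a
  chloride contribution → 0.8648 μm/a
  ⇒ r_corr(copper) = 1.189 μm/a
  mass loss = 1.189 μm/a × 8.96 g/cm³ = 10.65 g·m⁻²·a⁻¹
Ordering by g·m⁻²·a⁻¹: carbon steel (217) > copper (10.7) > zinc (9.29)

["carbon steel", "copper", "zinc"]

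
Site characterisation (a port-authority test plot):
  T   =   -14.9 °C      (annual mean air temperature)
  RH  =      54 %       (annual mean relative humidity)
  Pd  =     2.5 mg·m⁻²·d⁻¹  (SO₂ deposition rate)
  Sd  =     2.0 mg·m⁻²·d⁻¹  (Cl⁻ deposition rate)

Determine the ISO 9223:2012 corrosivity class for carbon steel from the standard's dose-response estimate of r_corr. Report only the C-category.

carbon steel: f(T) = +0.150·(T−10) [T≤10 °C] = -3.7350
  Pd branch = 1.77·Pd^0.52·e^(0.02·RH+f) = 0.2004 μm/a
  Cl⁻ term: 0.102·2.0^0.62·exp(0.033·54+0.04·-14.9) = 0.5132
  r_corr = 0.2004 + 0.5132 = 0.7136 μm/a
0.714 μm/a falls in (0, 1.3] for carbon steel → category C1

C1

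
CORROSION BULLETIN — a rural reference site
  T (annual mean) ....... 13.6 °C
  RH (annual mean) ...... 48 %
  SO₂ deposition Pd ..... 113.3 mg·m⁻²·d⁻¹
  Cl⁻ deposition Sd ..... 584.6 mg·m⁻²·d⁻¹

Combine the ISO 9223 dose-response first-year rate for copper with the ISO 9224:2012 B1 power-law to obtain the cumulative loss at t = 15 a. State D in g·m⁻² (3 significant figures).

copper: T>10 °C ⇒ hinge -0.080·(13.6−10) = -0.2880
  SO₂ term: 0.0053·113.3^0.26·exp(0.059·48-0.2880) = 0.2308
  Sd branch = 0.01025·Sd^0.27·e^(0.036·RH+0.049·T) = 0.6276 μm/a
  r_corr = 0.2308 + 0.6276 = 0.8583 μm/a
Long-term exponent b (ISO 9224 Table 2, B1) = 0.667
  D(15) = 0.8583 × 15^0.667 = 0.8583 × 6.088 = 5.225 μm
  Mass loss = 5.225 μm × 8.96 g/cm³ = 46.82 g·m⁻²

D(15) = 46.8 g·m⁻²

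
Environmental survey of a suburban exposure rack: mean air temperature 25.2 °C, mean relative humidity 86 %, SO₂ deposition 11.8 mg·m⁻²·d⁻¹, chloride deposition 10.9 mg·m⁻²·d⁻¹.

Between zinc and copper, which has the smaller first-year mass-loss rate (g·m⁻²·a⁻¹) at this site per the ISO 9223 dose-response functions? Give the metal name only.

zinc: temperature factor f = -0.071·(15.2) = -1.0792
  SO₂ term: 0.0129·11.8^0.44·exp(0.046·86-1.0792) = 0.6786
  Sd branch = 0.0175·Sd^0.57·e^(0.008·RH+0.085·T) = 1.157 μm/a
  r_corr = 0.6786 + 1.157 = 1.836 μm/a
  mass loss = 1.836 μm/a × 7.14 g/cm³ = 13.11 g·m⁻²·a⁻¹
copper: f(T) = -0.080·(T−10) [T>10 °C] = -1.2160
  Pd branch = 0.0053·Pd^0.26·e^(0.059·RH+f) = 0.477 μm/a
  Cl⁻ term: 0.01025·10.9^0.27·exp(0.036·86+0.049·25.2) = 1.485
  sum: 0.477 + 1.485 → r_corr = 1.962 μm/a
  mass loss = 1.962 μm/a × 8.96 g/cm³ = 17.58 g·m⁻²·a⁻¹
Ordering by g·m⁻²·a⁻¹: copper (17.6) > zinc (13.1)

zinc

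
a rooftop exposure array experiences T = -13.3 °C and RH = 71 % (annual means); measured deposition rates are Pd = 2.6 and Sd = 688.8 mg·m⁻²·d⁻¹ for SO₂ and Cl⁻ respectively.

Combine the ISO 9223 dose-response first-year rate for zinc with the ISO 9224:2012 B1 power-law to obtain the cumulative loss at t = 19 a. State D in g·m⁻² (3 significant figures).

zinc: temperature factor f = +0.038·(-23.3) = -0.8854
  SO₂ term: 0.0129·2.6^0.44·exp(0.046·71-0.8854) = 0.2124
  Cl⁻ term: 0.0175·688.8^0.57·exp(0.008·71+0.085·-13.3) = 0.4135
  sum: 0.2124 + 0.4135 → r_corr = 0.6258 μm/a
ISO 9224: D(t) = r_corr · t^b with b = 0.813 (zinc, B1)
  D(19) = 0.6258 × 19^0.813 = 0.6258 × 10.96 = 6.856 μm
  Mass loss = 6.856 μm × 7.14 g/cm³ = 48.95 g·m⁻²

D(19) = 49.0 g·m⁻²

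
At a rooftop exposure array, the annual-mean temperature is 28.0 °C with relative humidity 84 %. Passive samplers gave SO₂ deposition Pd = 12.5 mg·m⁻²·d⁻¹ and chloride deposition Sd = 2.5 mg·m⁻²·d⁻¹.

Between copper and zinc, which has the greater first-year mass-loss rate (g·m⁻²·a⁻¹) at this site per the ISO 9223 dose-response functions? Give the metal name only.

copper

copper: T>10 °C ⇒ hinge -0.080·(28.0−10) = -1.4400
  SO₂ term: 0.0053·12.5^0.26·exp(0.059·84-1.4400) = 0.3439
  Cl⁻ term: 0.01025·2.5^0.27·exp(0.036·84+0.049·28.0) = 1.065
  r_corr = 0.3439 + 1.065 = 1.409 μm/a
  mass loss = 1.409 μm/a × 8.96 g/cm³ = 12.62 g·m⁻²·a⁻¹
zinc: f(T) = -0.071·(T−10) [T>10 °C] = -1.2780
  SO₂ term: 0.0129·12.5^0.44·exp(0.046·84-1.2780) = 0.5204
  Sd branch = 0.0175·Sd^0.57·e^(0.008·RH+0.085·T) = 0.6242 μm/a
  r_corr = 0.5204 + 0.6242 = 1.145 μm/a
  mass loss = 1.145 μm/a × 7.14 g/cm³ = 8.172 g·m⁻²·a⁻¹
Ordering by g·m⁻²·a⁻¹: copper (12.6) > zinc (8.17)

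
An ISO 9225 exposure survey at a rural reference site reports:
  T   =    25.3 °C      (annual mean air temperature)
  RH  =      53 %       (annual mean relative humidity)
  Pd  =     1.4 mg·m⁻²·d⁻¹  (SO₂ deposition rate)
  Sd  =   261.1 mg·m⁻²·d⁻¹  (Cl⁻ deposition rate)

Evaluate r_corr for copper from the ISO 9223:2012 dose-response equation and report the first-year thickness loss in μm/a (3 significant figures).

copper: temperature factor f = -0.080·(15.3) = -1.2240
  sulphur-dioxide contribution → 0.03879 μm/a
  chloride contribution → 1.072 μm/a
  total first-year rate 1.111 μm/a

r_corr = 1.11 μm/a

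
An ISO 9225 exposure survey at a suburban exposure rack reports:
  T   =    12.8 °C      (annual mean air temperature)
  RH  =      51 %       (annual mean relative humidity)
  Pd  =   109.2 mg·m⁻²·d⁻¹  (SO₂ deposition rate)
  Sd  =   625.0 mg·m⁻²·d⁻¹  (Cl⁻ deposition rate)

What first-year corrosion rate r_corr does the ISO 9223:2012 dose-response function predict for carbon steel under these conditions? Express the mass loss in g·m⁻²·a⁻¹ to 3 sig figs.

r_corr = 769 g·m⁻²·a⁻¹

carbon steel: f(T) = -0.054·(T−10) [T>10 °C] = -0.1512
  Pd branch = 1.77·Pd^0.52·e^(0.02·RH+f) = 48.44 μm/a
  Sd branch = 0.102·Sd^0.62·e^(0.033·RH+0.04·T) = 49.58 μm/a
  sum: 48.44 + 49.58 → r_corr = 98.02 μm/a
Convert to mass loss: 98.02 μm/a × 7.85 g/cm³ = 769.4 g·m⁻²·a⁻¹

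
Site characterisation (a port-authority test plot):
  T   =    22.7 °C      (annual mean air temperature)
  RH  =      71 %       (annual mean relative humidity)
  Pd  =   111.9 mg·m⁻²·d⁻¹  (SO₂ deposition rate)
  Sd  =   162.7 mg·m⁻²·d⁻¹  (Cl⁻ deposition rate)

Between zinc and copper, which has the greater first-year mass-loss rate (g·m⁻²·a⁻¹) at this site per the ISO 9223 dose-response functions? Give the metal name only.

zinc: temperature factor f = -0.071·(12.7) = -0.9017
  sulphur-dioxide contribution → 1.094 μm/a
  chloride contribution → 3.874 μm/a
  total first-year rate 4.968 μm/a
  mass loss = 4.968 μm/a × 7.14 g/cm³ = 35.47 g·m⁻²·a⁻¹
copper: T>10 °C ⇒ hinge -0.080·(22.7−10) = -1.0160
  sulphur-dioxide contribution → 0.4315 μm/a
  chloride contribution → 1.588 μm/a
  total first-year rate 2.02 μm/a
  mass loss = 2.02 μm/a × 8.96 g/cm³ = 18.1 g·m⁻²·a⁻¹
Ordering by g·m⁻²·a⁻¹: zinc (35.5) > copper (18.1)

zinc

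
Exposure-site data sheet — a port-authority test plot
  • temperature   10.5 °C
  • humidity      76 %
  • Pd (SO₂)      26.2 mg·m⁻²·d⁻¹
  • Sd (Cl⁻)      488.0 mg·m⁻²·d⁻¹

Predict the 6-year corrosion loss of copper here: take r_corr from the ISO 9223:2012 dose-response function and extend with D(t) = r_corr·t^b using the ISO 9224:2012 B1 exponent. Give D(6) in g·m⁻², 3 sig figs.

D(6) = 72.9 g·m⁻²

copper: temperature factor f = -0.080·(0.5) = -0.0400
  Pd branch = 0.0053·Pd^0.26·e^(0.059·RH+f) = 1.054 μm/a
  Sd branch = 0.01025·Sd^0.27·e^(0.036·RH+0.049·T) = 1.407 μm/a
  r_corr = 1.054 + 1.407 = 2.461 μm/a
Power-law: D(6) = r_corr · 6^0.667
  D(6) = 2.461 × 6^0.667 = 2.461 × 3.304 = 8.132 μm
  Mass loss = 8.132 μm × 8.96 g/cm³ = 72.86 g·m⁻²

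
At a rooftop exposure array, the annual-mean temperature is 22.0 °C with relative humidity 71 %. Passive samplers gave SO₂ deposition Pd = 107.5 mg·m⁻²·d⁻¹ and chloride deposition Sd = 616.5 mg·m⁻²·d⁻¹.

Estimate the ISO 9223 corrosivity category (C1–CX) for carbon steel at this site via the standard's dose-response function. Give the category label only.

C5

carbon steel: f(T) = -0.054·(T−10) [T>10 °C] = -0.6480
  Pd branch = 1.77·Pd^0.52·e^(0.02·RH+f) = 43.61 μm/a
  Sd branch = 0.102·Sd^0.62·e^(0.033·RH+0.04·T) = 137.4 μm/a
  r_corr = 43.61 + 137.4 = 181 μm/a
Category bounds: 80…200 μm/a bracket r_corr ⇒ C5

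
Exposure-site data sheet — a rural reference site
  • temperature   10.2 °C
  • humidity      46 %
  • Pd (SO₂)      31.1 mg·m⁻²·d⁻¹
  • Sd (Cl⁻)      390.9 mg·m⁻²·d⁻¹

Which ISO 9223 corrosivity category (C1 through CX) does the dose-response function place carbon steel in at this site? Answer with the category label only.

carbon steel: temperature factor f = -0.054·(0.2) = -0.0108
  sulphur-dioxide contribution → 26.25 μm/a
  chloride contribution → 28.32 μm/a
  ⇒ r_corr(carbon steel) = 54.57 μm/a
ISO 9223 Table 2 (carbon steel): 50 < 54.6 ≤ 80 μm/a ⇒ C4

C4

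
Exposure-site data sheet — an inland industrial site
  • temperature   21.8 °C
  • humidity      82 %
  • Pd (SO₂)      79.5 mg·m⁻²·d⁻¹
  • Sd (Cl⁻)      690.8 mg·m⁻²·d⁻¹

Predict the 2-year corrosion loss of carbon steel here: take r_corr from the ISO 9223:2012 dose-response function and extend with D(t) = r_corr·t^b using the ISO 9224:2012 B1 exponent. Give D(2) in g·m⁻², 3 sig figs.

D(2) = 2.90e+03 g·m⁻²

carbon steel: T>10 °C ⇒ hinge -0.054·(21.8−10) = -0.6372
  Pd branch = 1.77·Pd^0.52·e^(0.02·RH+f) = 46.95 μm/a
  Cl⁻ term: 0.102·690.8^0.62·exp(0.033·82+0.04·21.8) = 210.3
  r_corr = 46.95 + 210.3 = 257.3 μm/a
ISO 9224: D(t) = r_corr · t^b with b = 0.523 (carbon steel, B1)
  D(2) = 257.3 × 2^0.523 = 257.3 × 1.437 = 369.7 μm
  Mass loss = 369.7 μm × 7.85 g/cm³ = 2902 g·m⁻²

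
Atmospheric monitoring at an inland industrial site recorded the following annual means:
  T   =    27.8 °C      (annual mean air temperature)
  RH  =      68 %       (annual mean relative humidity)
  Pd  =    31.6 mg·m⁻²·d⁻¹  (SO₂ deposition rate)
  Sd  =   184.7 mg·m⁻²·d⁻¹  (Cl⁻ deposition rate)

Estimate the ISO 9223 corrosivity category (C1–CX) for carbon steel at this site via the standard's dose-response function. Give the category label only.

C5

carbon steel: T>10 °C ⇒ hinge -0.054·(27.8−10) = -0.9612
  Pd branch = 1.77·Pd^0.52·e^(0.02·RH+f) = 15.89 μm/a
  Cl⁻ term: 0.102·184.7^0.62·exp(0.033·68+0.04·27.8) = 74.35
  r_corr = 15.89 + 74.35 = 90.24 μm/a
ISO 9223 Table 2 (carbon steel): 80 < 90.2 ≤ 200 μm/a ⇒ C5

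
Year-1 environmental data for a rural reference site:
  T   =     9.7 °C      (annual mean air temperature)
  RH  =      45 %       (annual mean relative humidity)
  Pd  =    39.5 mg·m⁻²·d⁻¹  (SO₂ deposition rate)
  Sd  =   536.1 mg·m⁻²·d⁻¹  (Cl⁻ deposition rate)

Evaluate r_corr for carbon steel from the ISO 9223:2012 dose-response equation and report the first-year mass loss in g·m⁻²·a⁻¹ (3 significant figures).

carbon steel: temperature factor f = +0.150·(-0.3) = -0.0450
  Pd branch = 1.77·Pd^0.52·e^(0.02·RH+f) = 28.15 μm/a
  Sd branch = 0.102·Sd^0.62·e^(0.033·RH+0.04·T) = 32.67 μm/a
  r_corr = 28.15 + 32.67 = 60.82 μm/a
Convert to mass loss: 60.82 μm/a × 7.85 g/cm³ = 477.5 g·m⁻²·a⁻¹

r_corr = 477 g·m⁻²·a⁻¹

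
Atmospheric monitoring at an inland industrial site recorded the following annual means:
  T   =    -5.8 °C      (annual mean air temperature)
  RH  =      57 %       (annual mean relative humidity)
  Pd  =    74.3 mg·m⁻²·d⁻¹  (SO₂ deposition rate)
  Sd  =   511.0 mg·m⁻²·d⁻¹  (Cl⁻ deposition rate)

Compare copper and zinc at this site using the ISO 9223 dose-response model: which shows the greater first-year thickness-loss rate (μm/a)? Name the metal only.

zinc

copper: T≤10 °C ⇒ hinge +0.126·(-5.8−10) = -1.9908
  sulphur-dioxide contribution → 0.06407 μm/a
  chloride contribution → 0.3234 μm/a
  ⇒ r_corr(copper) = 0.3875 μm/a
zinc: f(T) = +0.038·(T−10) [T≤10 °C] = -0.6004
  sulphur-dioxide contribution → 0.6483 μm/a
  chloride contribution → 0.5899 μm/a
  ⇒ r_corr(zinc) = 1.238 μm/a
Ordering by μm/a: zinc (1.24) > copper (0.387)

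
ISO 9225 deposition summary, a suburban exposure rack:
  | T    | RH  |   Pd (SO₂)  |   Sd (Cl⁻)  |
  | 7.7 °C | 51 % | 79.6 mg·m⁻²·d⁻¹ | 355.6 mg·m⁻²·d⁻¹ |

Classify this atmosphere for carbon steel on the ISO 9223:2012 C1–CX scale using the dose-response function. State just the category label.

carbon steel: temperature factor f = +0.150·(-2.3) = -0.3450
  SO₂ term: 1.77·79.6^0.52·exp(0.02·51-0.3450) = 33.85
  Sd branch = 0.102·Sd^0.62·e^(0.033·RH+0.04·T) = 28.5 μm/a
  r_corr = 33.85 + 28.5 = 62.36 μm/a
Category bounds: 50…80 μm/a bracket r_corr ⇒ C4

C4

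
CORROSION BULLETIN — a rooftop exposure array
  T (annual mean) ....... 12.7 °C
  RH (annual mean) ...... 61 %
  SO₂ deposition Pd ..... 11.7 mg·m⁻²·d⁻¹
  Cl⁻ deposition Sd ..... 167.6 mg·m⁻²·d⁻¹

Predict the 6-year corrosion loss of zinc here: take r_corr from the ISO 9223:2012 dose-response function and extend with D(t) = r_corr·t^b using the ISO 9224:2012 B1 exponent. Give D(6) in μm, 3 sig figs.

zinc: T>10 °C ⇒ hinge -0.071·(12.7−10) = -0.1917
  sulphur-dioxide contribution → 0.52 μm/a
  chloride contribution → 1.555 μm/a
  total first-year rate 2.075 μm/a
ISO 9224: D(t) = r_corr · t^b with b = 0.813 (zinc, B1)
  D(6) = 2.075 × 6^0.813 = 2.075 × 4.292 = 8.904 μm

D(6) = 8.90 μm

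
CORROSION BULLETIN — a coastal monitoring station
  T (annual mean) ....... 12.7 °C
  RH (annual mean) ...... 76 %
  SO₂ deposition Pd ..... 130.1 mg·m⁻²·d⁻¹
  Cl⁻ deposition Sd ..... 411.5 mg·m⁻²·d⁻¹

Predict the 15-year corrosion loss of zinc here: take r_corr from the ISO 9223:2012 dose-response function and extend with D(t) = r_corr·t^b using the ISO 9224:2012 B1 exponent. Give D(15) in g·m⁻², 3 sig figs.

zinc: T>10 °C ⇒ hinge -0.071·(12.7−10) = -0.1917
  SO₂ term: 0.0129·130.1^0.44·exp(0.046·76-0.1917) = 2.992
  Sd branch = 0.0175·Sd^0.57·e^(0.008·RH+0.085·T) = 2.925 μm/a
  sum: 2.992 + 2.925 → r_corr = 5.916 μm/a
Power-law: D(15) = r_corr · 15^0.813
  D(15) = 5.916 × 15^0.813 = 5.916 × 9.04 = 53.48 μm
  Mass loss = 53.48 μm × 7.14 g/cm³ = 381.9 g·m⁻²

D(15) = 382 g·m⁻²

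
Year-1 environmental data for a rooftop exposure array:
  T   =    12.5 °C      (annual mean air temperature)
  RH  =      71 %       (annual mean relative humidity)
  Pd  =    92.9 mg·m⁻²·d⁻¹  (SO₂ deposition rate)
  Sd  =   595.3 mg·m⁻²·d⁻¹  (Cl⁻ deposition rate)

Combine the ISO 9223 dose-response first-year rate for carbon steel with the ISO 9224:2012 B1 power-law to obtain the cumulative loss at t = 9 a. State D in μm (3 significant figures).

D(9) = 503 μm

carbon steel: temperature factor f = -0.054·(2.5) = -0.1350
  sulphur-dioxide contribution → 67.52 μm/a
  chloride contribution → 91.97 μm/a
  total first-year rate 159.5 μm/a
ISO 9224: D(t) = r_corr · t^b with b = 0.523 (carbon steel, B1)
  D(9) = 159.5 × 9^0.523 = 159.5 × 3.156 = 503.3 μm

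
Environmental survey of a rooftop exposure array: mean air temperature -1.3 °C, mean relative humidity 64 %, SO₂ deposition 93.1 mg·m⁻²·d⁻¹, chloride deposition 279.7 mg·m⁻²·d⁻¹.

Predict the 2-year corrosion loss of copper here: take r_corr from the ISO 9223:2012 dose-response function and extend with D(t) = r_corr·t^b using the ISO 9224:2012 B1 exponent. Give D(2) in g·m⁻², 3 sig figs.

D(2) = 8.85 g·m⁻²

copper: f(T) = +0.126·(T−10) [T≤10 °C] = -1.4238
  Pd branch = 0.0053·Pd^0.26·e^(0.059·RH+f) = 0.181 μm/a
  Sd branch = 0.01025·Sd^0.27·e^(0.036·RH+0.049·T) = 0.4408 μm/a
  sum: 0.181 + 0.4408 → r_corr = 0.6219 μm/a
Power-law: D(2) = r_corr · 2^0.667
  D(2) = 0.6219 × 2^0.667 = 0.6219 × 1.588 = 0.9874 μm
  Mass loss = 0.9874 μm × 8.96 g/cm³ = 8.847 g·m⁻²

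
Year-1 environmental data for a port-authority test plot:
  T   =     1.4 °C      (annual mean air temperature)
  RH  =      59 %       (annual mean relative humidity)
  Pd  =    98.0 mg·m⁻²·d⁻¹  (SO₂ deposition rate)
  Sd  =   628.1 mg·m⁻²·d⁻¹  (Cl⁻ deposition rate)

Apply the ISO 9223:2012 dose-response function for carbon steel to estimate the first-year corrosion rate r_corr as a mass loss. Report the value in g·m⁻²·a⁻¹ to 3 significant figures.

r_corr = 457 g·m⁻²·a⁻¹

carbon steel: T≤10 °C ⇒ hinge +0.150·(1.4−10) = -1.2900
  SO₂ term: 1.77·98.0^0.52·exp(0.02·59-1.2900) = 17.2
  Cl⁻ term: 0.102·628.1^0.62·exp(0.033·59+0.04·1.4) = 41.05
  sum: 17.2 + 41.05 → r_corr = 58.25 μm/a
Convert to mass loss: 58.25 μm/a × 7.85 g/cm³ = 457.3 g·m⁻²·a⁻¹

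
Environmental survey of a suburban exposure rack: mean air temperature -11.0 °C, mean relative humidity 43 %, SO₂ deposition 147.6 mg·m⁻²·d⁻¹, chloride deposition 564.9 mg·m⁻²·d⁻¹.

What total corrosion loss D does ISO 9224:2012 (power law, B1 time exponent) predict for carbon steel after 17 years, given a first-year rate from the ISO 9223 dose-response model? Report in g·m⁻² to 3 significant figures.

D(17) = 560 g·m⁻²

carbon steel: f(T) = +0.150·(T−10) [T≤10 °C] = -3.1500
  Pd branch = 1.77·Pd^0.52·e^(0.02·RH+f) = 2.406 μm/a
  Cl⁻ term: 0.102·564.9^0.62·exp(0.033·43+0.04·-11.0) = 13.8
  r_corr = 2.406 + 13.8 = 16.21 μm/a
Power-law: D(17) = r_corr · 17^0.523
  D(17) = 16.21 × 17^0.523 = 16.21 × 4.401 = 71.34 μm
  Mass loss = 71.34 μm × 7.85 g/cm³ = 560 g·m⁻²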